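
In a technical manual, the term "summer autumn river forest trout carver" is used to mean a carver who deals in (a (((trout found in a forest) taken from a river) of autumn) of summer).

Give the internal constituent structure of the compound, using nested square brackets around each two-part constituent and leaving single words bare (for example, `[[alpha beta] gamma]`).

[[summer [autumn [river [forest trout]]]] carver]

Whole compound: head "carver", modifier "summer autumn river forest trout".
"summer autumn river forest trout" → head "trout" (specifically "autumn river forest trout"), modifier "summer".
"autumn river forest trout" → head "trout" (specifically "river forest trout"), modifier "autumn".
"river forest trout" → head "trout" (specifically "forest trout"), modifier "river".
"forest trout" → head "trout", modifier "forest".
So the structure is [[summer [autumn [river [forest trout]]]] carver].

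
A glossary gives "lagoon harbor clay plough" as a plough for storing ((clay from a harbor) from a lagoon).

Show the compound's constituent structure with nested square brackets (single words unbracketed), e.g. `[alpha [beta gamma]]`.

[[lagoon [harbor clay]] plough]

The outermost head in the paraphrase is "plough", modified by "lagoon harbor clay".
Inside "lagoon harbor clay": head "clay" (specifically "harbor clay"), modifier "lagoon".
Inside "harbor clay": head "clay", modifier "harbor".
So the structure is [[lagoon [harbor clay]] plough].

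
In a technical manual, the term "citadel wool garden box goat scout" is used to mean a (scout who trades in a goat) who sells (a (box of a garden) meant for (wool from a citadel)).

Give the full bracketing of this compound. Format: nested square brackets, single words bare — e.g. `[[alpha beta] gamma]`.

At the top level: head "scout" (specifically "goat scout"); modifier "citadel wool garden box".
Within "citadel wool garden box", the head is "box" (specifically "garden box") and the modifier is "citadel wool".
Within "citadel wool", the head is "wool" and the modifier is "citadel".
Within "garden box", the head is "box" and the modifier is "garden".
Within "goat scout", the head is "scout" and the modifier is "goat".
Putting it together: [[[citadel wool] [garden box]] [goat scout]].

[[[citadel wool] [garden box]] [goat scout]]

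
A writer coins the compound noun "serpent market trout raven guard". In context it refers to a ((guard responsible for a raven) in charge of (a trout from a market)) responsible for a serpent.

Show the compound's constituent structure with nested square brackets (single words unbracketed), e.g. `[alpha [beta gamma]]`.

[serpent [[market trout] [raven guard]]]

The outermost head in the paraphrase is "guard" (specifically "market trout raven guard"), modified by "serpent".
"market trout raven guard" → head "guard" (specifically "raven guard"), modifier "market trout".
"market trout" → head "trout", modifier "market".
"raven guard" → head "guard", modifier "raven".
Assembled: [serpent [[market trout] [raven guard]]].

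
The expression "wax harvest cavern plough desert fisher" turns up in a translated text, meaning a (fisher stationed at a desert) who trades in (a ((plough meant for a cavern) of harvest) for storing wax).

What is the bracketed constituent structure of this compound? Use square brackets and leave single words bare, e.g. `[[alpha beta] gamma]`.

At the top level: head "fisher" (specifically "desert fisher"); modifier "wax harvest cavern plough".
Inside "wax harvest cavern plough": head "plough" (specifically "harvest cavern plough"), modifier "wax".
Inside "harvest cavern plough": head "plough" (specifically "cavern plough"), modifier "harvest".
Inside "cavern plough": head "plough", modifier "cavern".
Inside "desert fisher": head "fisher", modifier "desert".
Assembled: [[wax [harvest [cavern plough]]] [desert fisher]].

[[wax [harvest [cavern plough]]] [desert fisher]]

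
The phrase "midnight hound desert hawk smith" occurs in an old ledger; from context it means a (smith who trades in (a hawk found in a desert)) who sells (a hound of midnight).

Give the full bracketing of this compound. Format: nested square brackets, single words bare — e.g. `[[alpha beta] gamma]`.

At the top level: head "smith" (specifically "desert hawk smith"); modifier "midnight hound".
Within "midnight hound", the head is "hound" and the modifier is "midnight".
Within "desert hawk smith", the head is "smith" and the modifier is "desert hawk".
Within "desert hawk", the head is "hawk" and the modifier is "desert".
So the structure is [[midnight hound] [[desert hawk] smith]].

[[midnight hound] [[desert hawk] smith]]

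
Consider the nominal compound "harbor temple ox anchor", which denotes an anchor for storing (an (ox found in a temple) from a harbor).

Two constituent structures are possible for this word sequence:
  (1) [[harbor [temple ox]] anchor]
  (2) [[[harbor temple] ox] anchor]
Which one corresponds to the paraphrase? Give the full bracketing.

[[harbor [temple ox]] anchor]

The paraphrase's head is the "anchor" part ("anchor"); its modifier is "harbor temple ox".
That top-level split, carried through the inner groups, gives [[harbor [temple ox]] anchor].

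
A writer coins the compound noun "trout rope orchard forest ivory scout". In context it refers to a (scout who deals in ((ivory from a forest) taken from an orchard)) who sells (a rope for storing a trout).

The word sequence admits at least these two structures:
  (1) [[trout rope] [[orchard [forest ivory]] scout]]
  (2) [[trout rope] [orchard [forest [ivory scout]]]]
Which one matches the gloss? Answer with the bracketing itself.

The paraphrase's head is the "scout" part ("orchard forest ivory scout"); its modifier is "trout rope".
That top-level split, carried through the inner groups, gives [[trout rope] [[orchard [forest ivory]] scout]].

[[trout rope] [[orchard [forest ivory]] scout]]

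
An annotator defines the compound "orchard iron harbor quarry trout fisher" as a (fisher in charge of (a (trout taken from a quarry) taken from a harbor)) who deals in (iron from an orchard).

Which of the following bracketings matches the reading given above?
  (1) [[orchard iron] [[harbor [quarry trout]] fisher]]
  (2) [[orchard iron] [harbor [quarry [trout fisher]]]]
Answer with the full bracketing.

The paraphrase's head is the "fisher" part ("harbor quarry trout fisher"); its modifier is "orchard iron".
That top-level split, carried through the inner groups, gives [[orchard iron] [[harbor [quarry trout]] fisher]].

[[orchard iron] [[harbor [quarry trout]] fisher]]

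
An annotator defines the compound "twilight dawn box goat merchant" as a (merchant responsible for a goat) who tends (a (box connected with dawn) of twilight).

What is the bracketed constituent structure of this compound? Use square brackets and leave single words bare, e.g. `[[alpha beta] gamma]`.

[[twilight [dawn box]] [goat merchant]]

Whole compound: head "merchant" (specifically "goat merchant"), modifier "twilight dawn box".
"twilight dawn box" → head "box" (specifically "dawn box"), modifier "twilight".
"dawn box" → head "box", modifier "dawn".
"goat merchant" → head "merchant", modifier "goat".
Assembled: [[twilight [dawn box]] [goat merchant]].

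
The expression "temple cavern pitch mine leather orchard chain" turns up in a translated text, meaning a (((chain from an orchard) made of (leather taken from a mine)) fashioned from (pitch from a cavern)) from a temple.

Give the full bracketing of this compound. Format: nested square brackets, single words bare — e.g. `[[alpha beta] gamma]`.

[temple [[cavern pitch] [[mine leather] [orchard chain]]]]

Overall it is a kind of chain (specifically "cavern pitch mine leather orchard chain"); the modifier is "temple".
"cavern pitch mine leather orchard chain" → head "chain" (specifically "mine leather orchard chain"), modifier "cavern pitch".
"cavern pitch" → head "pitch", modifier "cavern".
"mine leather orchard chain" → head "chain" (specifically "orchard chain"), modifier "mine leather".
"mine leather" → head "leather", modifier "mine".
"orchard chain" → head "chain", modifier "orchard".
So the structure is [temple [[cavern pitch] [[mine leather] [orchard chain]]]].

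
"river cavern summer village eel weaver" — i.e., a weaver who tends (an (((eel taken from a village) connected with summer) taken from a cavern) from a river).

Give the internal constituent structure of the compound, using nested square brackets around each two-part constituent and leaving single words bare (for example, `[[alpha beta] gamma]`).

Whole compound: head "weaver", modifier "river cavern summer village eel".
Inside "river cavern summer village eel": head "eel" (specifically "cavern summer village eel"), modifier "river".
Inside "cavern summer village eel": head "eel" (specifically "summer village eel"), modifier "cavern".
Inside "summer village eel": head "eel" (specifically "village eel"), modifier "summer".
Inside "village eel": head "eel", modifier "village".
Putting it together: [[river [cavern [summer [village eel]]]] weaver].

[[river [cavern [summer [village eel]]]] weaver]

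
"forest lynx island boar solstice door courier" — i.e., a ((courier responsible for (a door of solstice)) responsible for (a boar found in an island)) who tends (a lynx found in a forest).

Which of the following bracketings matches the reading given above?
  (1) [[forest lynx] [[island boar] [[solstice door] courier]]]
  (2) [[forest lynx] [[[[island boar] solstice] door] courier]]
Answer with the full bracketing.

[[forest lynx] [[island boar] [[solstice door] courier]]]

The paraphrase's head is the "courier" part ("island boar solstice door courier"); its modifier is "forest lynx".
That top-level split, carried through the inner groups, gives [[forest lynx] [[island boar] [[solstice door] courier]]].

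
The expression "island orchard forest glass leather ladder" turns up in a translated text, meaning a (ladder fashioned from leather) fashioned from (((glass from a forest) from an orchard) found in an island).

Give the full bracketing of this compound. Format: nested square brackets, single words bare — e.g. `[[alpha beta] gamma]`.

At the top level: head "ladder" (specifically "leather ladder"); modifier "island orchard forest glass".
Inside "island orchard forest glass": head "glass" (specifically "orchard forest glass"), modifier "island".
Inside "orchard forest glass": head "glass" (specifically "forest glass"), modifier "orchard".
Inside "forest glass": head "glass", modifier "forest".
Inside "leather ladder": head "ladder", modifier "leather".
Assembled: [[island [orchard [forest glass]]] [leather ladder]].

[[island [orchard [forest glass]]] [leather ladder]]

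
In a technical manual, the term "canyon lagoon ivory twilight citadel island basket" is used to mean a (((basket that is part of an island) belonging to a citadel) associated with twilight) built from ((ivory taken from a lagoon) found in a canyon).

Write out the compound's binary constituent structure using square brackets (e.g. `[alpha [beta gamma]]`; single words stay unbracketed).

[[canyon [lagoon ivory]] [twilight [citadel [island basket]]]]

Overall it is a kind of basket (specifically "twilight citadel island basket"); the modifier is "canyon lagoon ivory".
Inside "canyon lagoon ivory": head "ivory" (specifically "lagoon ivory"), modifier "canyon".
Inside "lagoon ivory": head "ivory", modifier "lagoon".
Inside "twilight citadel island basket": head "basket" (specifically "citadel island basket"), modifier "twilight".
Inside "citadel island basket": head "basket" (specifically "island basket"), modifier "citadel".
Inside "island basket": head "basket", modifier "island".
Assembled: [[canyon [lagoon ivory]] [twilight [citadel [island basket]]]].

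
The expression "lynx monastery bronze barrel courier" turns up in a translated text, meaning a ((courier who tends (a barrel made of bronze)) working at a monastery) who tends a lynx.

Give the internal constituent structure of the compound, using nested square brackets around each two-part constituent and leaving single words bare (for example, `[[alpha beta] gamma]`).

[lynx [monastery [[bronze barrel] courier]]]

At the top level: head "courier" (specifically "monastery bronze barrel courier"); modifier "lynx".
Within "monastery bronze barrel courier", the head is "courier" (specifically "bronze barrel courier") and the modifier is "monastery".
Within "bronze barrel courier", the head is "courier" and the modifier is "bronze barrel".
Within "bronze barrel", the head is "barrel" and the modifier is "bronze".
Putting it together: [lynx [monastery [[bronze barrel] courier]]].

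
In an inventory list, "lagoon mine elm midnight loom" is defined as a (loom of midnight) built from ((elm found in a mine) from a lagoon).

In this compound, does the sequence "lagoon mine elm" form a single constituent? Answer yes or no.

The paraphrase groups the words so that "lagoon mine elm" is one unit: it corresponds to a single parenthesized sub-phrase.
The full structure is [[lagoon [mine elm]] [midnight loom]], in which [lagoon mine elm] is a constituent.

yes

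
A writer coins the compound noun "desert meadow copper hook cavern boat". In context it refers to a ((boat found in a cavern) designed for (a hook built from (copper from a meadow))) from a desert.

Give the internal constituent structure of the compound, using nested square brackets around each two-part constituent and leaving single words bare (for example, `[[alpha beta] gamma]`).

[desert [[[meadow copper] hook] [cavern boat]]]

Overall it is a kind of boat (specifically "meadow copper hook cavern boat"); the modifier is "desert".
Inside "meadow copper hook cavern boat": head "boat" (specifically "cavern boat"), modifier "meadow copper hook".
Inside "meadow copper hook": head "hook", modifier "meadow copper".
Inside "meadow copper": head "copper", modifier "meadow".
Inside "cavern boat": head "boat", modifier "cavern".
Assembled: [desert [[[meadow copper] hook] [cavern boat]]].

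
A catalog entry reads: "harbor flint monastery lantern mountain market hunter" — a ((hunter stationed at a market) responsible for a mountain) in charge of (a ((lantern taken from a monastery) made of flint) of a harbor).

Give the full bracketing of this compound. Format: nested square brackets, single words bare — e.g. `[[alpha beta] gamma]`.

[[harbor [flint [monastery lantern]]] [mountain [market hunter]]]

At the top level: head "hunter" (specifically "mountain market hunter"); modifier "harbor flint monastery lantern".
"harbor flint monastery lantern" → head "lantern" (specifically "flint monastery lantern"), modifier "harbor".
"flint monastery lantern" → head "lantern" (specifically "monastery lantern"), modifier "flint".
"monastery lantern" → head "lantern", modifier "monastery".
"mountain market hunter" → head "hunter" (specifically "market hunter"), modifier "mountain".
"market hunter" → head "hunter", modifier "market".
So the structure is [[harbor [flint [monastery lantern]]] [mountain [market hunter]]].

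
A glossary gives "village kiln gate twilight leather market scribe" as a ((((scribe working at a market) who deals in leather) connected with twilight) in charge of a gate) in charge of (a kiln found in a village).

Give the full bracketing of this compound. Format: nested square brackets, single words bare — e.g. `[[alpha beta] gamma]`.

The outermost head in the paraphrase is "scribe" (specifically "gate twilight leather market scribe"), modified by "village kiln".
"village kiln" → head "kiln", modifier "village".
"gate twilight leather market scribe" → head "scribe" (specifically "twilight leather market scribe"), modifier "gate".
"twilight leather market scribe" → head "scribe" (specifically "leather market scribe"), modifier "twilight".
"leather market scribe" → head "scribe" (specifically "market scribe"), modifier "leather".
"market scribe" → head "scribe", modifier "market".
Putting it together: [[village kiln] [gate [twilight [leather [market scribe]]]]].

[[village kiln] [gate [twilight [leather [market scribe]]]]]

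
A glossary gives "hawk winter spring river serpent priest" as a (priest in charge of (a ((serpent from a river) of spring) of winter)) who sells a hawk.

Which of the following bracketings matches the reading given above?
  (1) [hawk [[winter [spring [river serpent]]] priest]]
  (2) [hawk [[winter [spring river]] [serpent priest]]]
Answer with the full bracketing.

[hawk [[winter [spring [river serpent]]] priest]]

The paraphrase's head is the "priest" part ("winter spring river serpent priest"); its modifier is "hawk".
That top-level split, carried through the inner groups, gives [hawk [[winter [spring [river serpent]]] priest]].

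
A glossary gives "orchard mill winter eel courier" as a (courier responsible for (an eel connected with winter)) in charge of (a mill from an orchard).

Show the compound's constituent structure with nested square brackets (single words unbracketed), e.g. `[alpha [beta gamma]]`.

At the top level: head "courier" (specifically "winter eel courier"); modifier "orchard mill".
Inside "orchard mill": head "mill", modifier "orchard".
Inside "winter eel courier": head "courier", modifier "winter eel".
Inside "winter eel": head "eel", modifier "winter".
Assembled: [[orchard mill] [[winter eel] courier]].

[[orchard mill] [[winter eel] courier]]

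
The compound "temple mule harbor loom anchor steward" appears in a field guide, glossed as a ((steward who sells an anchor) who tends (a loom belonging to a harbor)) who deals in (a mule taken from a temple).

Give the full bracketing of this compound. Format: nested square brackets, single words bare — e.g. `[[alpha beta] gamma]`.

[[temple mule] [[harbor loom] [anchor steward]]]

At the top level: head "steward" (specifically "harbor loom anchor steward"); modifier "temple mule".
Inside "temple mule": head "mule", modifier "temple".
Inside "harbor loom anchor steward": head "steward" (specifically "anchor steward"), modifier "harbor loom".
Inside "harbor loom": head "loom", modifier "harbor".
Inside "anchor steward": head "steward", modifier "anchor".
Putting it together: [[temple mule] [[harbor loom] [anchor steward]]].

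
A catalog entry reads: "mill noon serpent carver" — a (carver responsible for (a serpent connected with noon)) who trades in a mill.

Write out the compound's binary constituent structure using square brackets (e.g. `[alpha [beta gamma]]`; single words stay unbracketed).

Overall it is a kind of carver (specifically "noon serpent carver"); the modifier is "mill".
Inside "noon serpent carver": head "carver", modifier "noon serpent".
Inside "noon serpent": head "serpent", modifier "noon".
Assembled: [mill [[noon serpent] carver]].

[mill [[noon serpent] carver]]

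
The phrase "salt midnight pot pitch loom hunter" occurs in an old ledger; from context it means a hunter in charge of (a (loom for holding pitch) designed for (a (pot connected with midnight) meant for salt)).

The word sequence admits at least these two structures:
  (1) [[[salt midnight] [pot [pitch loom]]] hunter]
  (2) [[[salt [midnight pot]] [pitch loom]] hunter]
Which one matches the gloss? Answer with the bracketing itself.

The paraphrase's head is the "hunter" part ("hunter"); its modifier is "salt midnight pot pitch loom".
That top-level split, carried through the inner groups, gives [[[salt [midnight pot]] [pitch loom]] hunter].

[[[salt [midnight pot]] [pitch loom]] hunter]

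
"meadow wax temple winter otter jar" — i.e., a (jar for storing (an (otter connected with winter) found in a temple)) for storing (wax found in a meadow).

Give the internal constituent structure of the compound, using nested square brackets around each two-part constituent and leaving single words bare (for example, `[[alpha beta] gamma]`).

Whole compound: head "jar" (specifically "temple winter otter jar"), modifier "meadow wax".
"meadow wax" → head "wax", modifier "meadow".
"temple winter otter jar" → head "jar", modifier "temple winter otter".
"temple winter otter" → head "otter" (specifically "winter otter"), modifier "temple".
"winter otter" → head "otter", modifier "winter".
So the structure is [[meadow wax] [[temple [winter otter]] jar]].

[[meadow wax] [[temple [winter otter]] jar]]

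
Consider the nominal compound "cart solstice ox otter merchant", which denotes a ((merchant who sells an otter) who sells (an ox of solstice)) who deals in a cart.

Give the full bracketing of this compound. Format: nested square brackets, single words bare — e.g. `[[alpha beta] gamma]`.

Whole compound: head "merchant" (specifically "solstice ox otter merchant"), modifier "cart".
Inside "solstice ox otter merchant": head "merchant" (specifically "otter merchant"), modifier "solstice ox".
Inside "solstice ox": head "ox", modifier "solstice".
Inside "otter merchant": head "merchant", modifier "otter".
Assembled: [cart [[solstice ox] [otter merchant]]].

[cart [[solstice ox] [otter merchant]]]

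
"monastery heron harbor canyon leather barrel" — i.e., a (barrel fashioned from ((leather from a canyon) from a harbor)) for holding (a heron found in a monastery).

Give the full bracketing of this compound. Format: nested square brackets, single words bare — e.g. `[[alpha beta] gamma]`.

[[monastery heron] [[harbor [canyon leather]] barrel]]

Overall it is a kind of barrel (specifically "harbor canyon leather barrel"); the modifier is "monastery heron".
Inside "monastery heron": head "heron", modifier "monastery".
Inside "harbor canyon leather barrel": head "barrel", modifier "harbor canyon leather".
Inside "harbor canyon leather": head "leather" (specifically "canyon leather"), modifier "harbor".
Inside "canyon leather": head "leather", modifier "canyon".
So the structure is [[monastery heron] [[harbor [canyon leather]] barrel]].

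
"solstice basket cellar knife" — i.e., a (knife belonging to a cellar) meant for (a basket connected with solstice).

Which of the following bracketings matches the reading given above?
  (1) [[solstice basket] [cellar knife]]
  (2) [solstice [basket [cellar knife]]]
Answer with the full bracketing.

The paraphrase's head is the "knife" part ("cellar knife"); its modifier is "solstice basket".
That top-level split, carried through the inner groups, gives [[solstice basket] [cellar knife]].

[[solstice basket] [cellar knife]]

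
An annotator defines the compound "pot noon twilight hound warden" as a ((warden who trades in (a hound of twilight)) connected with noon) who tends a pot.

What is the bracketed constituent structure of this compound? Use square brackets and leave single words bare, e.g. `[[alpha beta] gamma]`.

[pot [noon [[twilight hound] warden]]]

Overall it is a kind of warden (specifically "noon twilight hound warden"); the modifier is "pot".
Within "noon twilight hound warden", the head is "warden" (specifically "twilight hound warden") and the modifier is "noon".
Within "twilight hound warden", the head is "warden" and the modifier is "twilight hound".
Within "twilight hound", the head is "hound" and the modifier is "twilight".
So the structure is [pot [noon [[twilight hound] warden]]].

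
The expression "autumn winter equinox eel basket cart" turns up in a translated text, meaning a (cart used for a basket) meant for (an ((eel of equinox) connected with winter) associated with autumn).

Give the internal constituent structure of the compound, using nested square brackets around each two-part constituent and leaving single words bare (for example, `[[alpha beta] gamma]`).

[[autumn [winter [equinox eel]]] [basket cart]]

The outermost head in the paraphrase is "cart" (specifically "basket cart"), modified by "autumn winter equinox eel".
"autumn winter equinox eel" → head "eel" (specifically "winter equinox eel"), modifier "autumn".
"winter equinox eel" → head "eel" (specifically "equinox eel"), modifier "winter".
"equinox eel" → head "eel", modifier "equinox".
"basket cart" → head "cart", modifier "basket".
So the structure is [[autumn [winter [equinox eel]]] [basket cart]].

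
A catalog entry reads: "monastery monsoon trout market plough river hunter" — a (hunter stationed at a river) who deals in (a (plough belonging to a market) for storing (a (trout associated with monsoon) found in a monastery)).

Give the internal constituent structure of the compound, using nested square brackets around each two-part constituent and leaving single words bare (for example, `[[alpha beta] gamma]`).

[[[monastery [monsoon trout]] [market plough]] [river hunter]]

Whole compound: head "hunter" (specifically "river hunter"), modifier "monastery monsoon trout market plough".
Inside "monastery monsoon trout market plough": head "plough" (specifically "market plough"), modifier "monastery monsoon trout".
Inside "monastery monsoon trout": head "trout" (specifically "monsoon trout"), modifier "monastery".
Inside "monsoon trout": head "trout", modifier "monsoon".
Inside "market plough": head "plough", modifier "market".
Inside "river hunter": head "hunter", modifier "river".
Putting it together: [[[monastery [monsoon trout]] [market plough]] [river hunter]].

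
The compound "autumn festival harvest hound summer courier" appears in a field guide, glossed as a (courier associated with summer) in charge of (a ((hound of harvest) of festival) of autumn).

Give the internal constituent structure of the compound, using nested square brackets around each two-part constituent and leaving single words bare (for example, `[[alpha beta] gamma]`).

The outermost head in the paraphrase is "courier" (specifically "summer courier"), modified by "autumn festival harvest hound".
Within "autumn festival harvest hound", the head is "hound" (specifically "festival harvest hound") and the modifier is "autumn".
Within "festival harvest hound", the head is "hound" (specifically "harvest hound") and the modifier is "festival".
Within "harvest hound", the head is "hound" and the modifier is "harvest".
Within "summer courier", the head is "courier" and the modifier is "summer".
So the structure is [[autumn [festival [harvest hound]]] [summer courier]].

[[autumn [festival [harvest hound]]] [summer courier]]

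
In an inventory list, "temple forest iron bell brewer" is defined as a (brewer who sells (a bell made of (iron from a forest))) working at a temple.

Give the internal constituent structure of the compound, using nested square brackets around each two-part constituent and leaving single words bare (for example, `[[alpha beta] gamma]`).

Overall it is a kind of brewer (specifically "forest iron bell brewer"); the modifier is "temple".
Within "forest iron bell brewer", the head is "brewer" and the modifier is "forest iron bell".
Within "forest iron bell", the head is "bell" and the modifier is "forest iron".
Within "forest iron", the head is "iron" and the modifier is "forest".
Assembled: [temple [[[forest iron] bell] brewer]].

[temple [[[forest iron] bell] brewer]]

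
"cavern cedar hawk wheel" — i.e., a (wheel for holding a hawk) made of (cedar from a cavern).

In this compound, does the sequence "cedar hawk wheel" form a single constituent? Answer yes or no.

no

The top-level split is [cavern cedar] [hawk wheel]; the full structure is [[cavern cedar] [hawk wheel]].
"cedar hawk wheel" straddles a constituent boundary, so it is not a single unit.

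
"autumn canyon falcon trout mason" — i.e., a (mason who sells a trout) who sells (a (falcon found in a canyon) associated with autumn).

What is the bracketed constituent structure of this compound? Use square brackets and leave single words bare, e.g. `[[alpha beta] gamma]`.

[[autumn [canyon falcon]] [trout mason]]

At the top level: head "mason" (specifically "trout mason"); modifier "autumn canyon falcon".
Within "autumn canyon falcon", the head is "falcon" (specifically "canyon falcon") and the modifier is "autumn".
Within "canyon falcon", the head is "falcon" and the modifier is "canyon".
Within "trout mason", the head is "mason" and the modifier is "trout".
Assembled: [[autumn [canyon falcon]] [trout mason]].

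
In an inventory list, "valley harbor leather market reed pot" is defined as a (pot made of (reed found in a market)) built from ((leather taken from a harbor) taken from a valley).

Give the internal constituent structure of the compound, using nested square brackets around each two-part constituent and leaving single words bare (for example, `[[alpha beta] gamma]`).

Whole compound: head "pot" (specifically "market reed pot"), modifier "valley harbor leather".
"valley harbor leather" → head "leather" (specifically "harbor leather"), modifier "valley".
"harbor leather" → head "leather", modifier "harbor".
"market reed pot" → head "pot", modifier "market reed".
"market reed" → head "reed", modifier "market".
Assembled: [[valley [harbor leather]] [[market reed] pot]].

[[valley [harbor leather]] [[market reed] pot]]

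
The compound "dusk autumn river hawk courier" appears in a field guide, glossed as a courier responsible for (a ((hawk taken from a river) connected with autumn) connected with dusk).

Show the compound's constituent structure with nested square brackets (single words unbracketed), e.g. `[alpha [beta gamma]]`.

At the top level: head "courier"; modifier "dusk autumn river hawk".
"dusk autumn river hawk" → head "hawk" (specifically "autumn river hawk"), modifier "dusk".
"autumn river hawk" → head "hawk" (specifically "river hawk"), modifier "autumn".
"river hawk" → head "hawk", modifier "river".
Putting it together: [[dusk [autumn [river hawk]]] courier].

[[dusk [autumn [river hawk]]] courier]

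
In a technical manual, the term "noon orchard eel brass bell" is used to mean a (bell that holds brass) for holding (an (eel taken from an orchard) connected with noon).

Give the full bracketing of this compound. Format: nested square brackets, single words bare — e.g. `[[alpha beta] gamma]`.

The outermost head in the paraphrase is "bell" (specifically "brass bell"), modified by "noon orchard eel".
Within "noon orchard eel", the head is "eel" (specifically "orchard eel") and the modifier is "noon".
Within "orchard eel", the head is "eel" and the modifier is "orchard".
Within "brass bell", the head is "bell" and the modifier is "brass".
Assembled: [[noon [orchard eel]] [brass bell]].

[[noon [orchard eel]] [brass bell]]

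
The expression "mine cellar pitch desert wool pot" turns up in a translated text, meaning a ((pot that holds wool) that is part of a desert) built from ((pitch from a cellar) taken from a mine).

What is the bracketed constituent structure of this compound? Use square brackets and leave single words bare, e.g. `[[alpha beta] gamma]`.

Whole compound: head "pot" (specifically "desert wool pot"), modifier "mine cellar pitch".
"mine cellar pitch" → head "pitch" (specifically "cellar pitch"), modifier "mine".
"cellar pitch" → head "pitch", modifier "cellar".
"desert wool pot" → head "pot" (specifically "wool pot"), modifier "desert".
"wool pot" → head "pot", modifier "wool".
Putting it together: [[mine [cellar pitch]] [desert [wool pot]]].

[[mine [cellar pitch]] [desert [wool pot]]]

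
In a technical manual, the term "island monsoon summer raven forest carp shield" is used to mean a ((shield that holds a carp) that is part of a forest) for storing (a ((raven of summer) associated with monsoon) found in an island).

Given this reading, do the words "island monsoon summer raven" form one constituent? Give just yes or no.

yes

The paraphrase groups the words so that "island monsoon summer raven" is one unit: it corresponds to a single parenthesized sub-phrase.
The full structure is [[island [monsoon [summer raven]]] [forest [carp shield]]], in which [island monsoon summer raven] is a constituent.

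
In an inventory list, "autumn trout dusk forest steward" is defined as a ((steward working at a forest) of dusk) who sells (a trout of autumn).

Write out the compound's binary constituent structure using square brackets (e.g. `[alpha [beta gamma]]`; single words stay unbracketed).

[[autumn trout] [dusk [forest steward]]]

Whole compound: head "steward" (specifically "dusk forest steward"), modifier "autumn trout".
"autumn trout" → head "trout", modifier "autumn".
"dusk forest steward" → head "steward" (specifically "forest steward"), modifier "dusk".
"forest steward" → head "steward", modifier "forest".
So the structure is [[autumn trout] [dusk [forest steward]]].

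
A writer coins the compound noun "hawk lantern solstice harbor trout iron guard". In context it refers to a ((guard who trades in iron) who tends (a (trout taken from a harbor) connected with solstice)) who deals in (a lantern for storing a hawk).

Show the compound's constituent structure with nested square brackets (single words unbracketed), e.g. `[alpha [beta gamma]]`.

[[hawk lantern] [[solstice [harbor trout]] [iron guard]]]

Whole compound: head "guard" (specifically "solstice harbor trout iron guard"), modifier "hawk lantern".
"hawk lantern" → head "lantern", modifier "hawk".
"solstice harbor trout iron guard" → head "guard" (specifically "iron guard"), modifier "solstice harbor trout".
"solstice harbor trout" → head "trout" (specifically "harbor trout"), modifier "solstice".
"harbor trout" → head "trout", modifier "harbor".
"iron guard" → head "guard", modifier "iron".
Putting it together: [[hawk lantern] [[solstice [harbor trout]] [iron guard]]].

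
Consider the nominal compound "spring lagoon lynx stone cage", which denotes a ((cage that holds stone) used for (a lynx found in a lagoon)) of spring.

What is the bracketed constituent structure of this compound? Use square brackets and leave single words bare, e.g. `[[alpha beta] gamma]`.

Overall it is a kind of cage (specifically "lagoon lynx stone cage"); the modifier is "spring".
Within "lagoon lynx stone cage", the head is "cage" (specifically "stone cage") and the modifier is "lagoon lynx".
Within "lagoon lynx", the head is "lynx" and the modifier is "lagoon".
Within "stone cage", the head is "cage" and the modifier is "stone".
So the structure is [spring [[lagoon lynx] [stone cage]]].

[spring [[lagoon lynx] [stone cage]]]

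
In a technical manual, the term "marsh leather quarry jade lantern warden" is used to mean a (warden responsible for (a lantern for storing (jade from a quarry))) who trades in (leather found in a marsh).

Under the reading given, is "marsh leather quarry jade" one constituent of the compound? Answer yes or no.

no

The top-level split is [marsh leather] [quarry jade lantern warden]; the full structure is [[marsh leather] [[[quarry jade] lantern] warden]].
"marsh leather quarry jade" straddles a constituent boundary, so it is not a single unit.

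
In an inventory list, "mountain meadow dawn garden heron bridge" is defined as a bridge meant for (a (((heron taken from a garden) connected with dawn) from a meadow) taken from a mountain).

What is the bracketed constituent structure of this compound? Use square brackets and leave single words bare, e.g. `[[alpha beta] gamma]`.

The outermost head in the paraphrase is "bridge", modified by "mountain meadow dawn garden heron".
"mountain meadow dawn garden heron" → head "heron" (specifically "meadow dawn garden heron"), modifier "mountain".
"meadow dawn garden heron" → head "heron" (specifically "dawn garden heron"), modifier "meadow".
"dawn garden heron" → head "heron" (specifically "garden heron"), modifier "dawn".
"garden heron" → head "heron", modifier "garden".
Putting it together: [[mountain [meadow [dawn [garden heron]]]] bridge].

[[mountain [meadow [dawn [garden heron]]]] bridge]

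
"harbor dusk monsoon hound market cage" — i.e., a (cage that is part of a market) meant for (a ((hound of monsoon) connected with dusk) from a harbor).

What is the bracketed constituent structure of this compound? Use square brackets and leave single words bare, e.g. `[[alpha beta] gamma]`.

[[harbor [dusk [monsoon hound]]] [market cage]]

Overall it is a kind of cage (specifically "market cage"); the modifier is "harbor dusk monsoon hound".
Inside "harbor dusk monsoon hound": head "hound" (specifically "dusk monsoon hound"), modifier "harbor".
Inside "dusk monsoon hound": head "hound" (specifically "monsoon hound"), modifier "dusk".
Inside "monsoon hound": head "hound", modifier "monsoon".
Inside "market cage": head "cage", modifier "market".
So the structure is [[harbor [dusk [monsoon hound]]] [market cage]].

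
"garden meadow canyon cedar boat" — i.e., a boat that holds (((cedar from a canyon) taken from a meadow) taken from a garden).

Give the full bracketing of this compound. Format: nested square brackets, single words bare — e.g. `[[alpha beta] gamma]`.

At the top level: head "boat"; modifier "garden meadow canyon cedar".
"garden meadow canyon cedar" → head "cedar" (specifically "meadow canyon cedar"), modifier "garden".
"meadow canyon cedar" → head "cedar" (specifically "canyon cedar"), modifier "meadow".
"canyon cedar" → head "cedar", modifier "canyon".
Putting it together: [[garden [meadow [canyon cedar]]] boat].

[[garden [meadow [canyon cedar]]] boat]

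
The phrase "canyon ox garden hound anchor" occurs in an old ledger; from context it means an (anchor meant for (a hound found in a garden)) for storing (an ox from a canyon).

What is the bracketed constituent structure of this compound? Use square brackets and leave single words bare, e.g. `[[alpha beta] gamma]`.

[[canyon ox] [[garden hound] anchor]]

The outermost head in the paraphrase is "anchor" (specifically "garden hound anchor"), modified by "canyon ox".
Within "canyon ox", the head is "ox" and the modifier is "canyon".
Within "garden hound anchor", the head is "anchor" and the modifier is "garden hound".
Within "garden hound", the head is "hound" and the modifier is "garden".
Putting it together: [[canyon ox] [[garden hound] anchor]].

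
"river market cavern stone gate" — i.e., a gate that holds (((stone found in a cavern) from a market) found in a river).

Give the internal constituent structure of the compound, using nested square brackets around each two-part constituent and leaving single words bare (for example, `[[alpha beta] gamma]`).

At the top level: head "gate"; modifier "river market cavern stone".
Within "river market cavern stone", the head is "stone" (specifically "market cavern stone") and the modifier is "river".
Within "market cavern stone", the head is "stone" (specifically "cavern stone") and the modifier is "market".
Within "cavern stone", the head is "stone" and the modifier is "cavern".
So the structure is [[river [market [cavern stone]]] gate].

[[river [market [cavern stone]]] gate]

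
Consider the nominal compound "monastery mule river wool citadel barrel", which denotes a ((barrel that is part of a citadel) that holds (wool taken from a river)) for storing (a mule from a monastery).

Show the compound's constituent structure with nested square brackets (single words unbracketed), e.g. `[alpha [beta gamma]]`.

[[monastery mule] [[river wool] [citadel barrel]]]

The outermost head in the paraphrase is "barrel" (specifically "river wool citadel barrel"), modified by "monastery mule".
Within "monastery mule", the head is "mule" and the modifier is "monastery".
Within "river wool citadel barrel", the head is "barrel" (specifically "citadel barrel") and the modifier is "river wool".
Within "river wool", the head is "wool" and the modifier is "river".
Within "citadel barrel", the head is "barrel" and the modifier is "citadel".
Assembled: [[monastery mule] [[river wool] [citadel barrel]]].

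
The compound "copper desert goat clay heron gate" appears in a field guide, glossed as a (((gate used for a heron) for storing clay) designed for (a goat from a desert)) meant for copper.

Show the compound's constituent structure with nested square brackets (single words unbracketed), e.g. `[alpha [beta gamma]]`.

At the top level: head "gate" (specifically "desert goat clay heron gate"); modifier "copper".
Inside "desert goat clay heron gate": head "gate" (specifically "clay heron gate"), modifier "desert goat".
Inside "desert goat": head "goat", modifier "desert".
Inside "clay heron gate": head "gate" (specifically "heron gate"), modifier "clay".
Inside "heron gate": head "gate", modifier "heron".
Putting it together: [copper [[desert goat] [clay [heron gate]]]].

[copper [[desert goat] [clay [heron gate]]]]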